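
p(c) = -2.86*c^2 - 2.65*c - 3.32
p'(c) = -5.72*c - 2.65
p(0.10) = -3.61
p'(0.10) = -3.22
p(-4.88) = -58.50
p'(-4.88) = 25.26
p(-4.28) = -44.37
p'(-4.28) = 21.83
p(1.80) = -17.36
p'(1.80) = -12.95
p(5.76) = -113.47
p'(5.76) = -35.60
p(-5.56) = -77.00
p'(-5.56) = 29.15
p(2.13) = -21.94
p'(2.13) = -14.83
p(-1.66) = -6.80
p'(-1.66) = 6.85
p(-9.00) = -211.13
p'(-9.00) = 48.83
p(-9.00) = -211.13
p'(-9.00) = 48.83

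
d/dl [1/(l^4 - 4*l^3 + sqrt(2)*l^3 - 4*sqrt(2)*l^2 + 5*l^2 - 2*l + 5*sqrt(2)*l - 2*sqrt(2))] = (-4*l^3 - 3*sqrt(2)*l^2 + 12*l^2 - 10*l + 8*sqrt(2)*l - 5*sqrt(2) + 2)/(l^4 - 4*l^3 + sqrt(2)*l^3 - 4*sqrt(2)*l^2 + 5*l^2 - 2*l + 5*sqrt(2)*l - 2*sqrt(2))^2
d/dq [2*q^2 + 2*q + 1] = 4*q + 2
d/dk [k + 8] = 1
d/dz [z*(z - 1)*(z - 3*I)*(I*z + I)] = 4*I*z^3 + 9*z^2 - 2*I*z - 3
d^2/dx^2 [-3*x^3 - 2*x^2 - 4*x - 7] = -18*x - 4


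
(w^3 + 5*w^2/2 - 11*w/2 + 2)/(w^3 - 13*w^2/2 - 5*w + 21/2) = (2*w^2 + 7*w - 4)/(2*w^2 - 11*w - 21)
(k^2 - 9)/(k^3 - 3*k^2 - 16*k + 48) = (k + 3)/(k^2 - 16)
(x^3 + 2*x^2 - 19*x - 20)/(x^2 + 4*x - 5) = (x^2 - 3*x - 4)/(x - 1)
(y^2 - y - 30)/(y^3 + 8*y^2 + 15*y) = (y - 6)/(y*(y + 3))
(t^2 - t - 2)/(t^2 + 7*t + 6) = (t - 2)/(t + 6)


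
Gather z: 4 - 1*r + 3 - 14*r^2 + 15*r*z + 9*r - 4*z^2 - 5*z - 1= -14*r^2 + 8*r - 4*z^2 + z*(15*r - 5) + 6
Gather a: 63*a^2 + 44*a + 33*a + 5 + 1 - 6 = 63*a^2 + 77*a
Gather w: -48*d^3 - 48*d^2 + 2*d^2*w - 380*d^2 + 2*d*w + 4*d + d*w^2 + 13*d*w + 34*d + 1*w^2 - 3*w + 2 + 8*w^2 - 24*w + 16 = -48*d^3 - 428*d^2 + 38*d + w^2*(d + 9) + w*(2*d^2 + 15*d - 27) + 18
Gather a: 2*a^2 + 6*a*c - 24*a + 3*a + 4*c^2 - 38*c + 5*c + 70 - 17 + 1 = 2*a^2 + a*(6*c - 21) + 4*c^2 - 33*c + 54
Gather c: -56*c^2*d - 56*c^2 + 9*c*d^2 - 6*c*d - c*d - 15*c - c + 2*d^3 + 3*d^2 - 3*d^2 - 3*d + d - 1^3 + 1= c^2*(-56*d - 56) + c*(9*d^2 - 7*d - 16) + 2*d^3 - 2*d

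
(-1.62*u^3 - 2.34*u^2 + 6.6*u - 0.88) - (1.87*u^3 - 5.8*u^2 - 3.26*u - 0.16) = -3.49*u^3 + 3.46*u^2 + 9.86*u - 0.72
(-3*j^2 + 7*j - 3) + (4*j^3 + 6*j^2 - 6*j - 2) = 4*j^3 + 3*j^2 + j - 5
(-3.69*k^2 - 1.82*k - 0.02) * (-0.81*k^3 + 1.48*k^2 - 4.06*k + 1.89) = 2.9889*k^5 - 3.987*k^4 + 12.304*k^3 + 0.3855*k^2 - 3.3586*k - 0.0378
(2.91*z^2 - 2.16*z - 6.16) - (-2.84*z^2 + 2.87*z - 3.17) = 5.75*z^2 - 5.03*z - 2.99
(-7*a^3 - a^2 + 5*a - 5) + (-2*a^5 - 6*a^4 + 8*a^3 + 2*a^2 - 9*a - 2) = -2*a^5 - 6*a^4 + a^3 + a^2 - 4*a - 7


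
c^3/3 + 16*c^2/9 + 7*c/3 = c*(c/3 + 1)*(c + 7/3)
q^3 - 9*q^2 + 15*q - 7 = (q - 7)*(q - 1)^2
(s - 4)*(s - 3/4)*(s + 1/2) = s^3 - 17*s^2/4 + 5*s/8 + 3/2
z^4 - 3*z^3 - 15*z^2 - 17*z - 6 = (z - 6)*(z + 1)^3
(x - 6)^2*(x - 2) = x^3 - 14*x^2 + 60*x - 72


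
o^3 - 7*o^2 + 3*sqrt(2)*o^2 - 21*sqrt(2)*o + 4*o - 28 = (o - 7)*(o + sqrt(2))*(o + 2*sqrt(2))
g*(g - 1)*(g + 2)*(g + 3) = g^4 + 4*g^3 + g^2 - 6*g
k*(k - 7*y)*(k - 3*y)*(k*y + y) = k^4*y - 10*k^3*y^2 + k^3*y + 21*k^2*y^3 - 10*k^2*y^2 + 21*k*y^3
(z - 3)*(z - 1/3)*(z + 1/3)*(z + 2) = z^4 - z^3 - 55*z^2/9 + z/9 + 2/3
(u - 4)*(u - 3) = u^2 - 7*u + 12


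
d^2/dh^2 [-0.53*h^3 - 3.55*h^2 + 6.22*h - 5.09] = -3.18*h - 7.1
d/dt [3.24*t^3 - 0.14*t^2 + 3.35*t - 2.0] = 9.72*t^2 - 0.28*t + 3.35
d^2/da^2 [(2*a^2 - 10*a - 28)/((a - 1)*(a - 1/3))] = 36*(-11*a^3 - 129*a^2 + 183*a - 67)/(27*a^6 - 108*a^5 + 171*a^4 - 136*a^3 + 57*a^2 - 12*a + 1)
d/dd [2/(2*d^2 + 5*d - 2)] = 2*(-4*d - 5)/(2*d^2 + 5*d - 2)^2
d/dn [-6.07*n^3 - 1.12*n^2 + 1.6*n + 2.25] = -18.21*n^2 - 2.24*n + 1.6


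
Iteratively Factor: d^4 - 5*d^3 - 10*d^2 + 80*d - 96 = (d - 4)*(d^3 - d^2 - 14*d + 24) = (d - 4)*(d + 4)*(d^2 - 5*d + 6) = (d - 4)*(d - 2)*(d + 4)*(d - 3)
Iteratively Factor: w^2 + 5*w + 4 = (w + 1)*(w + 4)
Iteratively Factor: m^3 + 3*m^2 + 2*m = (m)*(m^2 + 3*m + 2) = m*(m + 2)*(m + 1)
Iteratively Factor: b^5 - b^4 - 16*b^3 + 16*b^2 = (b)*(b^4 - b^3 - 16*b^2 + 16*b) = b*(b + 4)*(b^3 - 5*b^2 + 4*b) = b*(b - 1)*(b + 4)*(b^2 - 4*b) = b*(b - 4)*(b - 1)*(b + 4)*(b)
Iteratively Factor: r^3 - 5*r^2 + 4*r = (r - 1)*(r^2 - 4*r) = r*(r - 1)*(r - 4)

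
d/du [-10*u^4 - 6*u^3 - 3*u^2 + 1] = 2*u*(-20*u^2 - 9*u - 3)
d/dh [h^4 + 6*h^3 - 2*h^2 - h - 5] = 4*h^3 + 18*h^2 - 4*h - 1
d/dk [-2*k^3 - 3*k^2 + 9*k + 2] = -6*k^2 - 6*k + 9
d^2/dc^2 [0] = 0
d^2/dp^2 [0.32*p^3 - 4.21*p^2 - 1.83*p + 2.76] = 1.92*p - 8.42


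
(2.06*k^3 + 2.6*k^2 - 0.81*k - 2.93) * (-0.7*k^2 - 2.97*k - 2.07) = -1.442*k^5 - 7.9382*k^4 - 11.4192*k^3 - 0.925299999999999*k^2 + 10.3788*k + 6.0651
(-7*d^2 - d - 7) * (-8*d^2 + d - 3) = 56*d^4 + d^3 + 76*d^2 - 4*d + 21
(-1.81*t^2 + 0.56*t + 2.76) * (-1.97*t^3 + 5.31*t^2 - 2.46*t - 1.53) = 3.5657*t^5 - 10.7143*t^4 + 1.989*t^3 + 16.0473*t^2 - 7.6464*t - 4.2228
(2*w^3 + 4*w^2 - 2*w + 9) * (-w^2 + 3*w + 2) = -2*w^5 + 2*w^4 + 18*w^3 - 7*w^2 + 23*w + 18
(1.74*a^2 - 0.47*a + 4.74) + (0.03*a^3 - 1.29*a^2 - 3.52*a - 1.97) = 0.03*a^3 + 0.45*a^2 - 3.99*a + 2.77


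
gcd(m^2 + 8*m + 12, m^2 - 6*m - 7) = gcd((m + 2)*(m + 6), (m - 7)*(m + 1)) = 1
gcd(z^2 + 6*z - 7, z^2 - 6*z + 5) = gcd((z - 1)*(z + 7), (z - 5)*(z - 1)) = z - 1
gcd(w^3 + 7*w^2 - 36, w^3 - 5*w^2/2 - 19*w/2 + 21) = w^2 + w - 6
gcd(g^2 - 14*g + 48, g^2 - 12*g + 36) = g - 6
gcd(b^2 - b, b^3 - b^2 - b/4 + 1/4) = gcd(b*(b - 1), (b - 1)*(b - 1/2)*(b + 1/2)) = b - 1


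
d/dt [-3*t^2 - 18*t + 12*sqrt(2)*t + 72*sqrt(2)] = -6*t - 18 + 12*sqrt(2)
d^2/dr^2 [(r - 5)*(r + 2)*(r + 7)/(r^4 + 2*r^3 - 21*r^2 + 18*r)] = 2*(r^9 + 12*r^8 - 99*r^7 - 1180*r^6 - 1059*r^5 + 16698*r^4 + 10281*r^3 - 100170*r^2 + 79380*r - 22680)/(r^3*(r^9 + 6*r^8 - 51*r^7 - 190*r^6 + 1287*r^5 + 594*r^4 - 12825*r^3 + 25758*r^2 - 20412*r + 5832))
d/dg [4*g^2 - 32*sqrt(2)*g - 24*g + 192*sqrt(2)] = 8*g - 32*sqrt(2) - 24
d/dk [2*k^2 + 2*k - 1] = 4*k + 2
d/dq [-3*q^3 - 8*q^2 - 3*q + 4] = -9*q^2 - 16*q - 3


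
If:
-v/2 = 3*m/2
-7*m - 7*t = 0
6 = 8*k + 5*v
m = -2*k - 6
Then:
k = -42/19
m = -30/19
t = 30/19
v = 90/19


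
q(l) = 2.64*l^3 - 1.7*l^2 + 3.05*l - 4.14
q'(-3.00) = 84.53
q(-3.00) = -99.87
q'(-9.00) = 675.17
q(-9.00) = -2093.85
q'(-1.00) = 14.37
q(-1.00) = -11.53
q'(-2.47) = 59.77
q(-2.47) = -61.83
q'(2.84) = 57.27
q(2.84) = 51.28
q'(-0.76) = 10.21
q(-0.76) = -8.60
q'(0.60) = 3.86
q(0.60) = -2.35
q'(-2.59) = 64.98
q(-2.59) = -69.31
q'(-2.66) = 68.13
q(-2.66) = -73.97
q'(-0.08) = 3.37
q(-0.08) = -4.40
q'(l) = 7.92*l^2 - 3.4*l + 3.05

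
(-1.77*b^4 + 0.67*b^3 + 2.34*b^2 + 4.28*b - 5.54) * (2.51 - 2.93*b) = 5.1861*b^5 - 6.4058*b^4 - 5.1745*b^3 - 6.667*b^2 + 26.975*b - 13.9054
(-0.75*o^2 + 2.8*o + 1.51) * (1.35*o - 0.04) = -1.0125*o^3 + 3.81*o^2 + 1.9265*o - 0.0604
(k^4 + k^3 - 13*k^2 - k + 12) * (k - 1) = k^5 - 14*k^3 + 12*k^2 + 13*k - 12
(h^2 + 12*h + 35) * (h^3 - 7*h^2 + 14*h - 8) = h^5 + 5*h^4 - 35*h^3 - 85*h^2 + 394*h - 280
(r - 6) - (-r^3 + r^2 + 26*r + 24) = r^3 - r^2 - 25*r - 30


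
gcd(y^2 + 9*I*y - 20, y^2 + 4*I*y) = y + 4*I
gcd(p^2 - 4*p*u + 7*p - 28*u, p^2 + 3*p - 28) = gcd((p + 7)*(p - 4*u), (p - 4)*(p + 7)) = p + 7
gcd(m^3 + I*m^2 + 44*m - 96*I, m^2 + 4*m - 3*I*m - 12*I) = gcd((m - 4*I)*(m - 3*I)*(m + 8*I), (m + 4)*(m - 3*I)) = m - 3*I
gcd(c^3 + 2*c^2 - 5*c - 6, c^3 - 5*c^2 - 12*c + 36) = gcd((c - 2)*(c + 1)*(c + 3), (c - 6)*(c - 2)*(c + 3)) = c^2 + c - 6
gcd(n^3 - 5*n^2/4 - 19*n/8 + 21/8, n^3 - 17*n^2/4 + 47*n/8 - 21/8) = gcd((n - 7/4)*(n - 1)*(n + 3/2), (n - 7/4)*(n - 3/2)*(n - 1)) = n^2 - 11*n/4 + 7/4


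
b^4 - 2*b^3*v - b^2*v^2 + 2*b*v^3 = b*(b - 2*v)*(b - v)*(b + v)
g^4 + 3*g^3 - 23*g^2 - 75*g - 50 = (g - 5)*(g + 1)*(g + 2)*(g + 5)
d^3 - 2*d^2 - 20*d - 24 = (d - 6)*(d + 2)^2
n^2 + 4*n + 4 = (n + 2)^2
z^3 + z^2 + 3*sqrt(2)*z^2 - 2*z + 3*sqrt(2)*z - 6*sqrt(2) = (z - 1)*(z + 2)*(z + 3*sqrt(2))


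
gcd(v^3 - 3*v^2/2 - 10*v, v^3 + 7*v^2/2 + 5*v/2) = v^2 + 5*v/2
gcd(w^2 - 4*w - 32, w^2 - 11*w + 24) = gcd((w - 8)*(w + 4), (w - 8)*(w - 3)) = w - 8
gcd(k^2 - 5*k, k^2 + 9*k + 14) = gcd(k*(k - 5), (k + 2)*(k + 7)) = 1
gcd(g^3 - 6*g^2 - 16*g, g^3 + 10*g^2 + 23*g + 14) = g + 2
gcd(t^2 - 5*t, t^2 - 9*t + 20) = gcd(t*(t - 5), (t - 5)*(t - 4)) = t - 5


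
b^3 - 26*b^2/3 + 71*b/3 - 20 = (b - 4)*(b - 3)*(b - 5/3)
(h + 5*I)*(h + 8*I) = h^2 + 13*I*h - 40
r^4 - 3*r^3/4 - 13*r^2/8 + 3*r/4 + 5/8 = (r - 5/4)*(r - 1)*(r + 1/2)*(r + 1)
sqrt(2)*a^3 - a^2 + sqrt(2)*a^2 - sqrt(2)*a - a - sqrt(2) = (a + 1)*(a - sqrt(2))*(sqrt(2)*a + 1)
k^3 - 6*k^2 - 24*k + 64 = (k - 8)*(k - 2)*(k + 4)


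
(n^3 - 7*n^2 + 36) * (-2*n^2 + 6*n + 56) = -2*n^5 + 20*n^4 + 14*n^3 - 464*n^2 + 216*n + 2016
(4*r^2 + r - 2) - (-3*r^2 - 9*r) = 7*r^2 + 10*r - 2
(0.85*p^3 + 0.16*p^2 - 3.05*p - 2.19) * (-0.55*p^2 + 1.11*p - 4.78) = -0.4675*p^5 + 0.8555*p^4 - 2.2079*p^3 - 2.9458*p^2 + 12.1481*p + 10.4682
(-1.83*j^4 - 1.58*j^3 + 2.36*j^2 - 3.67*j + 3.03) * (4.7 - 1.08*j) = 1.9764*j^5 - 6.8946*j^4 - 9.9748*j^3 + 15.0556*j^2 - 20.5214*j + 14.241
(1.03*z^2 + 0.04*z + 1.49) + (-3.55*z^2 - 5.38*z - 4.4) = -2.52*z^2 - 5.34*z - 2.91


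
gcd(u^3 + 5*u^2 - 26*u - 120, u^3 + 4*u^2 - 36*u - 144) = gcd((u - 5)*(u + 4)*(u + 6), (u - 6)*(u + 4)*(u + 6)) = u^2 + 10*u + 24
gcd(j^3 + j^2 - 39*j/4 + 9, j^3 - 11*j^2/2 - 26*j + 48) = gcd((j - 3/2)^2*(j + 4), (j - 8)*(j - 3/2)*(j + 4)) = j^2 + 5*j/2 - 6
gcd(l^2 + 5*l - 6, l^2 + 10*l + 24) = l + 6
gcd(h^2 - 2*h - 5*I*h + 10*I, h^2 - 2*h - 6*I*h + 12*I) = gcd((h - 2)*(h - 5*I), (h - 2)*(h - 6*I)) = h - 2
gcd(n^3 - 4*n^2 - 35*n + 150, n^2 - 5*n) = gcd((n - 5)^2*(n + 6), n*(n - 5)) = n - 5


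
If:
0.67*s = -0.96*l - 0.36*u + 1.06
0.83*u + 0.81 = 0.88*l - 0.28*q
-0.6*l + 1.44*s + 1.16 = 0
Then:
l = 1.2909661510872 - 0.290517821116342*u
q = 1.16446504627406 - 3.8773417235085*u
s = -0.121049092131809*u - 0.267652992602555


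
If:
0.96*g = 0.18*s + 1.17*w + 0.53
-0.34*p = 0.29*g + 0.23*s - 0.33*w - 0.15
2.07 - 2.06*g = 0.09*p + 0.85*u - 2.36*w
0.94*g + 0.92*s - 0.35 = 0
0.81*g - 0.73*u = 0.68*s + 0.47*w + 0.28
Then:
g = 1.19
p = 0.62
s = -0.84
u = 1.30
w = 0.65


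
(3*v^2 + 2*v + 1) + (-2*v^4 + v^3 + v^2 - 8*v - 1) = -2*v^4 + v^3 + 4*v^2 - 6*v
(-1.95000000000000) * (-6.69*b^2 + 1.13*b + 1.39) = 13.0455*b^2 - 2.2035*b - 2.7105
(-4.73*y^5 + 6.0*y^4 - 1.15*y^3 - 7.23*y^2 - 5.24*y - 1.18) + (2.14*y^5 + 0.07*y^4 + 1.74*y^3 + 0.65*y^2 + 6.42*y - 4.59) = -2.59*y^5 + 6.07*y^4 + 0.59*y^3 - 6.58*y^2 + 1.18*y - 5.77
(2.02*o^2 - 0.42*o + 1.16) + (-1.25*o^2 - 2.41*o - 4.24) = 0.77*o^2 - 2.83*o - 3.08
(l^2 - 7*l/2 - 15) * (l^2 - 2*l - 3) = l^4 - 11*l^3/2 - 11*l^2 + 81*l/2 + 45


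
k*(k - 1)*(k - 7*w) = k^3 - 7*k^2*w - k^2 + 7*k*w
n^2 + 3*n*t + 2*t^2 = (n + t)*(n + 2*t)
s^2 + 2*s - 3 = (s - 1)*(s + 3)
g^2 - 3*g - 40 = (g - 8)*(g + 5)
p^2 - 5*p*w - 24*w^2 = (p - 8*w)*(p + 3*w)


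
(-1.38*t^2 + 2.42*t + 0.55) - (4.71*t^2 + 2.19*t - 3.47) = -6.09*t^2 + 0.23*t + 4.02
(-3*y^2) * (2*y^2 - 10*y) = -6*y^4 + 30*y^3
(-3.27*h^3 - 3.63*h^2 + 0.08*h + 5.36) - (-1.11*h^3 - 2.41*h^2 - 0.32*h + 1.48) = -2.16*h^3 - 1.22*h^2 + 0.4*h + 3.88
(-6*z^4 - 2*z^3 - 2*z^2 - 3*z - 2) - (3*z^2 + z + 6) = -6*z^4 - 2*z^3 - 5*z^2 - 4*z - 8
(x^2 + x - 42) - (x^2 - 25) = x - 17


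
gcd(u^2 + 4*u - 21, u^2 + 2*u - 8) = 1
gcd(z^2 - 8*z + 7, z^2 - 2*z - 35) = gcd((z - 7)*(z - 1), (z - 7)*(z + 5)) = z - 7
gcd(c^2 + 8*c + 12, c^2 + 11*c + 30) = c + 6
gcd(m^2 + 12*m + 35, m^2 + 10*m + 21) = m + 7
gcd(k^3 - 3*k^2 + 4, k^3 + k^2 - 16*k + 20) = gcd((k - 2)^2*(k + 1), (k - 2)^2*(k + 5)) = k^2 - 4*k + 4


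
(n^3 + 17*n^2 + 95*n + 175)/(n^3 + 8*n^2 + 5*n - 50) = (n + 7)/(n - 2)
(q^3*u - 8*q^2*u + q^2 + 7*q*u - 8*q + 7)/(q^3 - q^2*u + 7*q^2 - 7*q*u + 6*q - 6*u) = (q^3*u - 8*q^2*u + q^2 + 7*q*u - 8*q + 7)/(q^3 - q^2*u + 7*q^2 - 7*q*u + 6*q - 6*u)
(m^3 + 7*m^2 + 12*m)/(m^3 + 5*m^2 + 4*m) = (m + 3)/(m + 1)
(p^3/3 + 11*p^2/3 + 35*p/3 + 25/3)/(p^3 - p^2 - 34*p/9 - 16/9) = 3*(p^2 + 10*p + 25)/(9*p^2 - 18*p - 16)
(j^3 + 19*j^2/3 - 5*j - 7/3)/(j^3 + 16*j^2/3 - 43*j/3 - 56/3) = (3*j^2 - 2*j - 1)/(3*j^2 - 5*j - 8)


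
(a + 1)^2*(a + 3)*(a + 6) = a^4 + 11*a^3 + 37*a^2 + 45*a + 18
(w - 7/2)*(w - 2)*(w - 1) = w^3 - 13*w^2/2 + 25*w/2 - 7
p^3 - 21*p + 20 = (p - 4)*(p - 1)*(p + 5)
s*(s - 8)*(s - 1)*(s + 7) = s^4 - 2*s^3 - 55*s^2 + 56*s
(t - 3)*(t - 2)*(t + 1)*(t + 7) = t^4 + 3*t^3 - 27*t^2 + 13*t + 42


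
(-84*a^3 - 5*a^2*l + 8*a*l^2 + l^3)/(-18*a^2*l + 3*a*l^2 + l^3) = (28*a^2 + 11*a*l + l^2)/(l*(6*a + l))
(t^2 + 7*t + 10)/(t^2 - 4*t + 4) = (t^2 + 7*t + 10)/(t^2 - 4*t + 4)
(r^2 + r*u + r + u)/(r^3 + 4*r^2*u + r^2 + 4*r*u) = (r + u)/(r*(r + 4*u))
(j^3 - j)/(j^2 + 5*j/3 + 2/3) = 3*j*(j - 1)/(3*j + 2)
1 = 1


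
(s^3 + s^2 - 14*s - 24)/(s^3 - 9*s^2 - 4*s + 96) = (s + 2)/(s - 8)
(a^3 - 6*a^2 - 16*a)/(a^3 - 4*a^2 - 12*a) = (a - 8)/(a - 6)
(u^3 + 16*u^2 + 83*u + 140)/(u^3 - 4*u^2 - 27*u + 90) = (u^2 + 11*u + 28)/(u^2 - 9*u + 18)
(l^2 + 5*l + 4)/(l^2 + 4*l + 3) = (l + 4)/(l + 3)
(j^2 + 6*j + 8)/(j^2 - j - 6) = (j + 4)/(j - 3)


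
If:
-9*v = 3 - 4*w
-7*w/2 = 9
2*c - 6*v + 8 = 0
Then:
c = -59/7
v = -31/21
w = -18/7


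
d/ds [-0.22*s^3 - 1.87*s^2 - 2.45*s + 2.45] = -0.66*s^2 - 3.74*s - 2.45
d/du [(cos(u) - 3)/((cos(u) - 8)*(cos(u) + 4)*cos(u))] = (51*cos(u) - 13*cos(2*u) + cos(3*u) + 179)*sin(u)/(2*(cos(u) - 8)^2*(cos(u) + 4)^2*cos(u)^2)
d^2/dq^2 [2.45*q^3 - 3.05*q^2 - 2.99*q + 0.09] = 14.7*q - 6.1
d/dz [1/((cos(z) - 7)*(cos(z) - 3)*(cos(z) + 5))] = (3*cos(z)^2 - 10*cos(z) - 29)*sin(z)/((cos(z) - 7)^2*(cos(z) - 3)^2*(cos(z) + 5)^2)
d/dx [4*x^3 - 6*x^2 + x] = 12*x^2 - 12*x + 1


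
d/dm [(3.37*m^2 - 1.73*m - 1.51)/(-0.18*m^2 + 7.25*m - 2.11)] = (24.1211*m^2 - 14.765*m + 14.5978)/(0.0324*m^4 - 2.61*m^3 + 53.3221*m^2 - 30.595*m + 4.4521)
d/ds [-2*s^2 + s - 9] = 1 - 4*s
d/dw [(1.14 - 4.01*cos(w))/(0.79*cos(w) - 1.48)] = -5.0342*sin(w)/(0.79*cos(w) - 1.48)^2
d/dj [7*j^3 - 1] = 21*j^2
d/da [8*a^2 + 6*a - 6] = 16*a + 6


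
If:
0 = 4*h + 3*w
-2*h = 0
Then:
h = 0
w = 0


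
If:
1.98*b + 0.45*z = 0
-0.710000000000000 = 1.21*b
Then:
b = -0.59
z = 2.58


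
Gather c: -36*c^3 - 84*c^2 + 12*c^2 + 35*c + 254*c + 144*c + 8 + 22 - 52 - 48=-36*c^3 - 72*c^2 + 433*c - 70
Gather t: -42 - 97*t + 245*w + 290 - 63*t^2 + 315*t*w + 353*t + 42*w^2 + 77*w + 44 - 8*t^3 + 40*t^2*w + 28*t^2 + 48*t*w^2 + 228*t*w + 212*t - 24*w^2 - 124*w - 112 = -8*t^3 + t^2*(40*w - 35) + t*(48*w^2 + 543*w + 468) + 18*w^2 + 198*w + 180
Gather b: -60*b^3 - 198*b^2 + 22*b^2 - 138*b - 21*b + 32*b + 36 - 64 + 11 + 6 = -60*b^3 - 176*b^2 - 127*b - 11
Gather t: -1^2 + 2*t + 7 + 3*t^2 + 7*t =3*t^2 + 9*t + 6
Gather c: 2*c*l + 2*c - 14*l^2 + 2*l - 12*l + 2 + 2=c*(2*l + 2) - 14*l^2 - 10*l + 4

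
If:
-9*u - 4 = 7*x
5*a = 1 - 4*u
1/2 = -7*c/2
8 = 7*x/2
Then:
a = 89/45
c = -1/7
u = -20/9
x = 16/7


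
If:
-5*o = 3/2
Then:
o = -3/10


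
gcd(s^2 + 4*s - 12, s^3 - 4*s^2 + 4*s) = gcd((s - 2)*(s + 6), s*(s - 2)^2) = s - 2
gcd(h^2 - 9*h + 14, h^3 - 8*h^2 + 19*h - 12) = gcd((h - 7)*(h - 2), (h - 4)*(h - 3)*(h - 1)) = 1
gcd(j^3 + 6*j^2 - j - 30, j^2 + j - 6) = j^2 + j - 6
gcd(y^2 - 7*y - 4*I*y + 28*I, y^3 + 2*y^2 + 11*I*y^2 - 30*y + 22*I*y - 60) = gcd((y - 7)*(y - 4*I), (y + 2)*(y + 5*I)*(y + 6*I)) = 1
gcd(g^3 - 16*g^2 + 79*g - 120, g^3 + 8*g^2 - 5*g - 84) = g - 3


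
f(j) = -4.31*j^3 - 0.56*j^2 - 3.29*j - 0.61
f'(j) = -12.93*j^2 - 1.12*j - 3.29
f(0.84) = -6.32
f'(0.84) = -13.35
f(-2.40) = 63.64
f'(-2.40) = -75.08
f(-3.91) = 261.33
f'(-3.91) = -196.59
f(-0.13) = -0.18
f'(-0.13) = -3.36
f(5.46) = -736.81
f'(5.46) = -394.87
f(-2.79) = 97.81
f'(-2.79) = -100.81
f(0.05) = -0.78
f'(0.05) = -3.38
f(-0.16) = -0.08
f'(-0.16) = -3.44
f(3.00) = -131.89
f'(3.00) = -123.02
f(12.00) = -7568.41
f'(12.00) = -1878.65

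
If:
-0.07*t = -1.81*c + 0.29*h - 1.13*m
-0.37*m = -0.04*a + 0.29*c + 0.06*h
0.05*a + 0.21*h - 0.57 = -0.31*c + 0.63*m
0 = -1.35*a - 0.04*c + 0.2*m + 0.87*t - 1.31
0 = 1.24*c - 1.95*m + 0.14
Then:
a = 8.88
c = 0.51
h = 1.03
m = 0.39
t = 15.22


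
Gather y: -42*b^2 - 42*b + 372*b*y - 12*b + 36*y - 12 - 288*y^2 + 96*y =-42*b^2 - 54*b - 288*y^2 + y*(372*b + 132) - 12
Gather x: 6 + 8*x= 8*x + 6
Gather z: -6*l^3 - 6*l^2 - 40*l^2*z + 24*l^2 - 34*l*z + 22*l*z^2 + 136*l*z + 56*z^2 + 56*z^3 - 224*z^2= -6*l^3 + 18*l^2 + 56*z^3 + z^2*(22*l - 168) + z*(-40*l^2 + 102*l)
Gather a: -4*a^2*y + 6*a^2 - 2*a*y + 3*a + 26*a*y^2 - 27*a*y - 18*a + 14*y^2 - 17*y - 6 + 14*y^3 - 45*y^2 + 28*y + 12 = a^2*(6 - 4*y) + a*(26*y^2 - 29*y - 15) + 14*y^3 - 31*y^2 + 11*y + 6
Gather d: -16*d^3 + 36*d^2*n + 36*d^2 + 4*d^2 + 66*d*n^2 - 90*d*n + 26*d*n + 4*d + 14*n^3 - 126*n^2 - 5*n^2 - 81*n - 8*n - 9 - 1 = -16*d^3 + d^2*(36*n + 40) + d*(66*n^2 - 64*n + 4) + 14*n^3 - 131*n^2 - 89*n - 10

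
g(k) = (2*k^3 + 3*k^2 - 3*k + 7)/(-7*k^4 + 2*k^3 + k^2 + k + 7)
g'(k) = (6*k^2 + 6*k - 3)/(-7*k^4 + 2*k^3 + k^2 + k + 7) + (2*k^3 + 3*k^2 - 3*k + 7)*(28*k^3 - 6*k^2 - 2*k - 1)/(-7*k^4 + 2*k^3 + k^2 + k + 7)^2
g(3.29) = -0.14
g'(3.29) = 0.06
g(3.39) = -0.13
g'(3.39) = 0.06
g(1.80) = -0.46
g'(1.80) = 0.74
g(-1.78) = -0.14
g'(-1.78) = -0.42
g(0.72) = 1.01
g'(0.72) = 1.32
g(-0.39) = 1.31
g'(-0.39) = -1.25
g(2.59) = -0.20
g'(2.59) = 0.14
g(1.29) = -2.42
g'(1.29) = 19.03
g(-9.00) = 0.02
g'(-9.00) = 0.00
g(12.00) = -0.03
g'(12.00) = 0.00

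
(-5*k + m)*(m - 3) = -5*k*m + 15*k + m^2 - 3*m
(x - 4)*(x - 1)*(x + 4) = x^3 - x^2 - 16*x + 16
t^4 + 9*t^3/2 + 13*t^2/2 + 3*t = t*(t + 1)*(t + 3/2)*(t + 2)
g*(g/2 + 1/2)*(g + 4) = g^3/2 + 5*g^2/2 + 2*g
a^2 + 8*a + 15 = (a + 3)*(a + 5)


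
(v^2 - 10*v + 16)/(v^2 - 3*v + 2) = (v - 8)/(v - 1)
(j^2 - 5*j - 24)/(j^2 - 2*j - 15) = (j - 8)/(j - 5)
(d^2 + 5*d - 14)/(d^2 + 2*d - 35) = (d - 2)/(d - 5)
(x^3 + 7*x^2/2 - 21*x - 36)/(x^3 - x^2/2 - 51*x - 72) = (x - 4)/(x - 8)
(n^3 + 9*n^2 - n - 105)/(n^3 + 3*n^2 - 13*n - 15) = (n + 7)/(n + 1)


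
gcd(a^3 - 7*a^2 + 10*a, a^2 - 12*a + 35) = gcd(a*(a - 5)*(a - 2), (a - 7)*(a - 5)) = a - 5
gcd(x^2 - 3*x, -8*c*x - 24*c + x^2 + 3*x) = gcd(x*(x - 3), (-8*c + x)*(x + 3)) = 1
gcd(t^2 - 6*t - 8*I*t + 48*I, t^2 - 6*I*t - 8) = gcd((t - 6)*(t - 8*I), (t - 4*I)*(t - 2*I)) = 1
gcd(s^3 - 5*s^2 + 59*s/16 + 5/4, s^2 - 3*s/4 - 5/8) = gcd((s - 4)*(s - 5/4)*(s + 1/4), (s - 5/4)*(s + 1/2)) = s - 5/4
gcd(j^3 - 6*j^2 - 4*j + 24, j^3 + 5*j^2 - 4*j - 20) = j^2 - 4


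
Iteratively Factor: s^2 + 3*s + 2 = (s + 2)*(s + 1)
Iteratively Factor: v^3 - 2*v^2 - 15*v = (v)*(v^2 - 2*v - 15) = v*(v + 3)*(v - 5)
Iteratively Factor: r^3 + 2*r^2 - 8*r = (r - 2)*(r^2 + 4*r) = r*(r - 2)*(r + 4)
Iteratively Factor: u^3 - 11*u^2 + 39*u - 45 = (u - 3)*(u^2 - 8*u + 15) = (u - 5)*(u - 3)*(u - 3)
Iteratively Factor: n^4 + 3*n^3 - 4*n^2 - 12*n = (n - 2)*(n^3 + 5*n^2 + 6*n) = (n - 2)*(n + 2)*(n^2 + 3*n) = (n - 2)*(n + 2)*(n + 3)*(n)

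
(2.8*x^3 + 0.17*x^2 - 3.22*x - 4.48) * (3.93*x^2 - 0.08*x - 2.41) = 11.004*x^5 + 0.4441*x^4 - 19.4162*x^3 - 17.7585*x^2 + 8.1186*x + 10.7968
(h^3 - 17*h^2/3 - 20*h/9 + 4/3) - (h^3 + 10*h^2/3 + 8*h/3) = -9*h^2 - 44*h/9 + 4/3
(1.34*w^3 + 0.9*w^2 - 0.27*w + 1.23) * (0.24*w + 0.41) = 0.3216*w^4 + 0.7654*w^3 + 0.3042*w^2 + 0.1845*w + 0.5043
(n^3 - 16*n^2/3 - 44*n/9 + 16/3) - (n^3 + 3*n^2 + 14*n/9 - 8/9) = -25*n^2/3 - 58*n/9 + 56/9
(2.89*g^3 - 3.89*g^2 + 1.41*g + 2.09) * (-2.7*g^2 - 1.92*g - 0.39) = -7.803*g^5 + 4.9542*g^4 + 2.5347*g^3 - 6.8331*g^2 - 4.5627*g - 0.8151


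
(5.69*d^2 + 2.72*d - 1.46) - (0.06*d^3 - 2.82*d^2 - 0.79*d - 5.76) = -0.06*d^3 + 8.51*d^2 + 3.51*d + 4.3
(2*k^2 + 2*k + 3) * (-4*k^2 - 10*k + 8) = -8*k^4 - 28*k^3 - 16*k^2 - 14*k + 24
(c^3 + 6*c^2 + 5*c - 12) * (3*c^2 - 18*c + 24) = 3*c^5 - 69*c^3 + 18*c^2 + 336*c - 288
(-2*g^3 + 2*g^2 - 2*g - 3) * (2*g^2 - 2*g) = -4*g^5 + 8*g^4 - 8*g^3 - 2*g^2 + 6*g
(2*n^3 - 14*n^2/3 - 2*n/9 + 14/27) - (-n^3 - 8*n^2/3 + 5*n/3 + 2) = 3*n^3 - 2*n^2 - 17*n/9 - 40/27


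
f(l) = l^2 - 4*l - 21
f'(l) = 2*l - 4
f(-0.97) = -16.18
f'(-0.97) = -5.94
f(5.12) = -15.27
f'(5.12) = 6.24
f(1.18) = -24.33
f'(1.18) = -1.64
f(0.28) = -22.04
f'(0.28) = -3.44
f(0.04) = -21.16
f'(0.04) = -3.92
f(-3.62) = 6.58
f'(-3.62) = -11.24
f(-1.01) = -15.94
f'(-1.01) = -6.02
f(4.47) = -18.90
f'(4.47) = 4.94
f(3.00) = -24.00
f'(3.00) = 2.00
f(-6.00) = 39.00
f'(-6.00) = -16.00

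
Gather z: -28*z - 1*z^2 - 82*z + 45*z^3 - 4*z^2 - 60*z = 45*z^3 - 5*z^2 - 170*z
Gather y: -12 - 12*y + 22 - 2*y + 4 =14 - 14*y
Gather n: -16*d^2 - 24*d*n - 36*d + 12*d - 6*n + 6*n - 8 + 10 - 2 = -16*d^2 - 24*d*n - 24*d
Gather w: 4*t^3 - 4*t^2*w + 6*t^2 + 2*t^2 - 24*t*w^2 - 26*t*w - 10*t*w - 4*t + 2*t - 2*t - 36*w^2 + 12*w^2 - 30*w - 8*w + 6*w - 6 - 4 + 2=4*t^3 + 8*t^2 - 4*t + w^2*(-24*t - 24) + w*(-4*t^2 - 36*t - 32) - 8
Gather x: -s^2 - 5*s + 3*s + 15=-s^2 - 2*s + 15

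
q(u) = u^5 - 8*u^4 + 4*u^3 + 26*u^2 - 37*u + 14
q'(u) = 5*u^4 - 32*u^3 + 12*u^2 + 52*u - 37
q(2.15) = -30.61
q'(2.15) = -80.92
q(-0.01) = 14.37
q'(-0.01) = -37.52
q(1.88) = -13.54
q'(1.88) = -47.00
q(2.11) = -27.49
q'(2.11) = -75.35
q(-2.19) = -56.68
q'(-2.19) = 357.80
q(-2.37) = -132.69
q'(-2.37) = 490.90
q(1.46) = -1.87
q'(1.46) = -12.37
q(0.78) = 0.18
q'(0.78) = -2.47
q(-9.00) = -112000.00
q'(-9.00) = 56600.00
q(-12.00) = -417430.00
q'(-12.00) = 160043.00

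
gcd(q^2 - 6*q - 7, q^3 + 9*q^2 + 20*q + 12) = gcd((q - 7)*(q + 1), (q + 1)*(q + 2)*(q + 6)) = q + 1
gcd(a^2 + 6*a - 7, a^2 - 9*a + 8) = a - 1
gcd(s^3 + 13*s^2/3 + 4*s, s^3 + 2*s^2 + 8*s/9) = s^2 + 4*s/3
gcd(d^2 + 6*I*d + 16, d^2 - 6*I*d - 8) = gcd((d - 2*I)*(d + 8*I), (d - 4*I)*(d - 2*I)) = d - 2*I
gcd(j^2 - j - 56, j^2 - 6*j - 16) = j - 8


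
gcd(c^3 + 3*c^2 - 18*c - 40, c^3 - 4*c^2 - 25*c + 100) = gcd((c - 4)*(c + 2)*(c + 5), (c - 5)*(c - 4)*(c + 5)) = c^2 + c - 20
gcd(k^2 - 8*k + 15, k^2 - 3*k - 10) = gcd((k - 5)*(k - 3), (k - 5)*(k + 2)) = k - 5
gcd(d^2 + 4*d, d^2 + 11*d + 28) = d + 4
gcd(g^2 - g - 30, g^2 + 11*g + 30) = g + 5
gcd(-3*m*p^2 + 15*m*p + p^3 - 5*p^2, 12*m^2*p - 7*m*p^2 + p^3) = -3*m*p + p^2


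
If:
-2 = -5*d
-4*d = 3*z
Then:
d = 2/5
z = -8/15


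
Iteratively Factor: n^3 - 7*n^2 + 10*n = (n)*(n^2 - 7*n + 10) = n*(n - 5)*(n - 2)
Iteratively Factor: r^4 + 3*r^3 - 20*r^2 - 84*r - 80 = (r + 2)*(r^3 + r^2 - 22*r - 40) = (r - 5)*(r + 2)*(r^2 + 6*r + 8) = (r - 5)*(r + 2)*(r + 4)*(r + 2)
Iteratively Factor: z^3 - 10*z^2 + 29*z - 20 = (z - 5)*(z^2 - 5*z + 4) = (z - 5)*(z - 1)*(z - 4)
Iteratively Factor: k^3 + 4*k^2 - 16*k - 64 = (k + 4)*(k^2 - 16) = (k - 4)*(k + 4)*(k + 4)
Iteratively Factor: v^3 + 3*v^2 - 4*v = (v - 1)*(v^2 + 4*v) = (v - 1)*(v + 4)*(v)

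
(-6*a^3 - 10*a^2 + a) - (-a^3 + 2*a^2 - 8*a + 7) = -5*a^3 - 12*a^2 + 9*a - 7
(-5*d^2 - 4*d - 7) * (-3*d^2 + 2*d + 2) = 15*d^4 + 2*d^3 + 3*d^2 - 22*d - 14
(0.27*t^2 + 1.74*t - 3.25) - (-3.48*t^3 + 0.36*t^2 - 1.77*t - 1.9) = 3.48*t^3 - 0.09*t^2 + 3.51*t - 1.35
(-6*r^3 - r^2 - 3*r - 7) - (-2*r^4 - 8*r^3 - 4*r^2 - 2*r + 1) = 2*r^4 + 2*r^3 + 3*r^2 - r - 8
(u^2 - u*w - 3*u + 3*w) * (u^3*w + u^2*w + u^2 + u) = u^5*w - u^4*w^2 - 2*u^4*w + u^4 + 2*u^3*w^2 - 4*u^3*w - 2*u^3 + 3*u^2*w^2 + 2*u^2*w - 3*u^2 + 3*u*w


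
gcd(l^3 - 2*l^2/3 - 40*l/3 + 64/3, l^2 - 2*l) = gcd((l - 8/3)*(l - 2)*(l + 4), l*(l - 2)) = l - 2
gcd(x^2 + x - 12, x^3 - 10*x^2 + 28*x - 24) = 1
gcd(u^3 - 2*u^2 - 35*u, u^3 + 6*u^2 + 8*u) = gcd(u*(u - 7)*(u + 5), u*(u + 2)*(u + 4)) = u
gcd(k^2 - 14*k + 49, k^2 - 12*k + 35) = k - 7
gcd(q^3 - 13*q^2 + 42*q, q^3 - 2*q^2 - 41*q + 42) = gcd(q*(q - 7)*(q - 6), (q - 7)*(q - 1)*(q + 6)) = q - 7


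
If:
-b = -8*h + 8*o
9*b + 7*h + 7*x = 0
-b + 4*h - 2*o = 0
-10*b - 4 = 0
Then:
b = -2/5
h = -3/20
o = -1/10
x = 93/140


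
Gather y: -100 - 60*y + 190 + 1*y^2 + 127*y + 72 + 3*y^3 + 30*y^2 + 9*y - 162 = 3*y^3 + 31*y^2 + 76*y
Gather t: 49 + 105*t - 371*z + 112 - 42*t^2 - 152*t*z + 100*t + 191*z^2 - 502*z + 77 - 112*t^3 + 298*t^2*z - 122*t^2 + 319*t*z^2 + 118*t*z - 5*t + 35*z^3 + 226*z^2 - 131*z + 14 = -112*t^3 + t^2*(298*z - 164) + t*(319*z^2 - 34*z + 200) + 35*z^3 + 417*z^2 - 1004*z + 252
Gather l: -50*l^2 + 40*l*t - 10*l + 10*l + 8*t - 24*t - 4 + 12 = -50*l^2 + 40*l*t - 16*t + 8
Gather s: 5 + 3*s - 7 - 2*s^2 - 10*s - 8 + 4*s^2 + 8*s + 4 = 2*s^2 + s - 6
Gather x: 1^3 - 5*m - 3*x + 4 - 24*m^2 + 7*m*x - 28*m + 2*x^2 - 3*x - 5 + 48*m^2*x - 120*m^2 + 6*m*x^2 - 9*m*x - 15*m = -144*m^2 - 48*m + x^2*(6*m + 2) + x*(48*m^2 - 2*m - 6)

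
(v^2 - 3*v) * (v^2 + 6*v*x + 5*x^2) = v^4 + 6*v^3*x - 3*v^3 + 5*v^2*x^2 - 18*v^2*x - 15*v*x^2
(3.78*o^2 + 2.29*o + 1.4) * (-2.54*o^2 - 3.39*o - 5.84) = -9.6012*o^4 - 18.6308*o^3 - 33.3943*o^2 - 18.1196*o - 8.176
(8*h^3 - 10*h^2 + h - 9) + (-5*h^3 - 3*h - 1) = 3*h^3 - 10*h^2 - 2*h - 10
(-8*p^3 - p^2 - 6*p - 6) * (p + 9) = -8*p^4 - 73*p^3 - 15*p^2 - 60*p - 54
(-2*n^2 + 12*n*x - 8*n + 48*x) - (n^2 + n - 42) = -3*n^2 + 12*n*x - 9*n + 48*x + 42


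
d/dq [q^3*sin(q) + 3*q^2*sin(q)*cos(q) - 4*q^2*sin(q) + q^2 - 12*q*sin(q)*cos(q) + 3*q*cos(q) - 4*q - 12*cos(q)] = q^3*cos(q) + 3*q^2*sin(q) - 4*q^2*cos(q) + 3*q^2*cos(2*q) - 11*q*sin(q) + 3*q*sin(2*q) - 12*q*cos(2*q) + 2*q + 12*sin(q) - 6*sin(2*q) + 3*cos(q) - 4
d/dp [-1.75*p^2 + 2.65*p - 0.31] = 2.65 - 3.5*p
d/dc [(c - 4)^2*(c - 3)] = (c - 4)*(3*c - 10)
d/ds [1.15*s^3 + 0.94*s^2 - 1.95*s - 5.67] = 3.45*s^2 + 1.88*s - 1.95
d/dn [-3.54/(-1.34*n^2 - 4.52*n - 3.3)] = (-9.4872*n - 16.0008)/(1.34*n^2 + 4.52*n + 3.3)^2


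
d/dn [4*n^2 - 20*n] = 8*n - 20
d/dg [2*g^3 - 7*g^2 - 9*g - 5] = 6*g^2 - 14*g - 9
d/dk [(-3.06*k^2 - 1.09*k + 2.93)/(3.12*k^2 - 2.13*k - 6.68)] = (9.9186*k^2 + 22.5984*k + 13.5221)/(9.7344*k^4 - 13.2912*k^3 - 37.1463*k^2 + 28.4568*k + 44.6224)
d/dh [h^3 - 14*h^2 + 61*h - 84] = 3*h^2 - 28*h + 61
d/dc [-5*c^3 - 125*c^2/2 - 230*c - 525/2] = -15*c^2 - 125*c - 230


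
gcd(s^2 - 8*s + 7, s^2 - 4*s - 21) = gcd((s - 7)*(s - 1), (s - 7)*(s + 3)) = s - 7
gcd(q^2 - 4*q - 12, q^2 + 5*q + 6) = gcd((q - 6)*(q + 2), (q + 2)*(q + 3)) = q + 2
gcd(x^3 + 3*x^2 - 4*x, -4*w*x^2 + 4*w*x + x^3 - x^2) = x^2 - x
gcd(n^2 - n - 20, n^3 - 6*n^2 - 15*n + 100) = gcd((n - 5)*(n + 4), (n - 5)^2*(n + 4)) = n^2 - n - 20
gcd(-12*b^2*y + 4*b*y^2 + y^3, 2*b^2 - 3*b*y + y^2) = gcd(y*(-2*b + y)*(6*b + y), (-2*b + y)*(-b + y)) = -2*b + y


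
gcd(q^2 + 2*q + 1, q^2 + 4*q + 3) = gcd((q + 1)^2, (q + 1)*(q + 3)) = q + 1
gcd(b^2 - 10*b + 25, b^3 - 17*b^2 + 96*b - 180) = b - 5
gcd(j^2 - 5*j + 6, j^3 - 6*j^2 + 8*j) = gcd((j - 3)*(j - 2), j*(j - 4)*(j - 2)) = j - 2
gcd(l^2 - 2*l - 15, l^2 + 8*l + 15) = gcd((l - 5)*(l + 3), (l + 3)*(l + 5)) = l + 3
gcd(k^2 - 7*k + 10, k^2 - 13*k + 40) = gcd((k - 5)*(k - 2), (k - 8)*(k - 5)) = k - 5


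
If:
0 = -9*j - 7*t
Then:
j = -7*t/9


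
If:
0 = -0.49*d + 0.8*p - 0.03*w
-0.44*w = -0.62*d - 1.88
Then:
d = 0.709677419354839*w - 3.03225806451613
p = 0.472177419354839*w - 1.85725806451613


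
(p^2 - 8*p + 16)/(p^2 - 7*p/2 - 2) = 2*(p - 4)/(2*p + 1)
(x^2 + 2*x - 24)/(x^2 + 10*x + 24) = (x - 4)/(x + 4)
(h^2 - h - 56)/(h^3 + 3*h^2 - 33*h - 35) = (h - 8)/(h^2 - 4*h - 5)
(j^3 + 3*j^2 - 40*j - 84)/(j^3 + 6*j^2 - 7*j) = (j^2 - 4*j - 12)/(j*(j - 1))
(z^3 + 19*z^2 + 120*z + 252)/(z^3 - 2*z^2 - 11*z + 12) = (z^3 + 19*z^2 + 120*z + 252)/(z^3 - 2*z^2 - 11*z + 12)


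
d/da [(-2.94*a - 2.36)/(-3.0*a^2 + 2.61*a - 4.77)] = (-8.82*a^2 - 14.16*a + 20.1834)/(9.0*a^4 - 15.66*a^3 + 35.4321*a^2 - 24.8994*a + 22.7529)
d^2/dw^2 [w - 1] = 0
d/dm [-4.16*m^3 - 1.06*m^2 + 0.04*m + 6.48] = -12.48*m^2 - 2.12*m + 0.04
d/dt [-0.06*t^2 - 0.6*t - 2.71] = -0.12*t - 0.6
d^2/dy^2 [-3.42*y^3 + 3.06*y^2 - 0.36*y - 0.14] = 6.12 - 20.52*y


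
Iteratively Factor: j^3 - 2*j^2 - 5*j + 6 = (j + 2)*(j^2 - 4*j + 3) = (j - 1)*(j + 2)*(j - 3)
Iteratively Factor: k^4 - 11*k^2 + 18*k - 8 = (k - 1)*(k^3 + k^2 - 10*k + 8) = (k - 2)*(k - 1)*(k^2 + 3*k - 4) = (k - 2)*(k - 1)^2*(k + 4)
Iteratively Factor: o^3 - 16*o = (o)*(o^2 - 16) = o*(o - 4)*(o + 4)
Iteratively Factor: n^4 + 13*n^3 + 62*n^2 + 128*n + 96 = (n + 3)*(n^3 + 10*n^2 + 32*n + 32) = (n + 3)*(n + 4)*(n^2 + 6*n + 8) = (n + 3)*(n + 4)^2*(n + 2)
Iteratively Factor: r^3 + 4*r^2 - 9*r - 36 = (r + 4)*(r^2 - 9) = (r + 3)*(r + 4)*(r - 3)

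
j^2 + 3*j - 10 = (j - 2)*(j + 5)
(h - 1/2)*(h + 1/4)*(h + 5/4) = h^3 + h^2 - 7*h/16 - 5/32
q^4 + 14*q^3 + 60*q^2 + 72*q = q*(q + 2)*(q + 6)^2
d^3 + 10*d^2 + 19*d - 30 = (d - 1)*(d + 5)*(d + 6)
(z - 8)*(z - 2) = z^2 - 10*z + 16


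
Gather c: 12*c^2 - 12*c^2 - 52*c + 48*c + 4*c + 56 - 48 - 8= 0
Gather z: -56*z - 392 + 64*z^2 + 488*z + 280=64*z^2 + 432*z - 112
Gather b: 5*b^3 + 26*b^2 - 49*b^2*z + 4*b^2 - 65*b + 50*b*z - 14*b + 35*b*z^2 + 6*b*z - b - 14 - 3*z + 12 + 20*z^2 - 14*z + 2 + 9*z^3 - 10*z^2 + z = 5*b^3 + b^2*(30 - 49*z) + b*(35*z^2 + 56*z - 80) + 9*z^3 + 10*z^2 - 16*z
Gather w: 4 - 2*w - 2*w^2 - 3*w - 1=-2*w^2 - 5*w + 3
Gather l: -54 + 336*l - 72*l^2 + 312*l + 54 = -72*l^2 + 648*l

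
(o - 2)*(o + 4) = o^2 + 2*o - 8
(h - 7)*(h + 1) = h^2 - 6*h - 7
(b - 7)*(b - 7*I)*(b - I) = b^3 - 7*b^2 - 8*I*b^2 - 7*b + 56*I*b + 49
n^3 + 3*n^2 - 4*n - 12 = (n - 2)*(n + 2)*(n + 3)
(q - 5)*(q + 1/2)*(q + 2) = q^3 - 5*q^2/2 - 23*q/2 - 5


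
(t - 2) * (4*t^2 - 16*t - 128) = 4*t^3 - 24*t^2 - 96*t + 256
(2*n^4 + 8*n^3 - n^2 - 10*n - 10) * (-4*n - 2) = -8*n^5 - 36*n^4 - 12*n^3 + 42*n^2 + 60*n + 20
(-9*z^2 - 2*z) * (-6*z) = 54*z^3 + 12*z^2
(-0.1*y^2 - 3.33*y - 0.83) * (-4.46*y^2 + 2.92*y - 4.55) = 0.446*y^4 + 14.5598*y^3 - 5.5668*y^2 + 12.7279*y + 3.7765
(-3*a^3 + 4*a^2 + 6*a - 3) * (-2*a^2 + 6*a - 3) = 6*a^5 - 26*a^4 + 21*a^3 + 30*a^2 - 36*a + 9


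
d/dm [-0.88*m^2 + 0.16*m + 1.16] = 0.16 - 1.76*m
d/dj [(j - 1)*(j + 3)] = 2*j + 2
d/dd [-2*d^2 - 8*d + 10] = -4*d - 8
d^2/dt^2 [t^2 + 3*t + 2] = 2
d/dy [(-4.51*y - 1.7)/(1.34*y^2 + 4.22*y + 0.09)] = (6.0434*y^2 + 4.556*y + 6.7681)/(1.7956*y^4 + 11.3096*y^3 + 18.0496*y^2 + 0.7596*y + 0.0081)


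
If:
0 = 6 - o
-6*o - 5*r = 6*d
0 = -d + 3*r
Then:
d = -108/23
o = 6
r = -36/23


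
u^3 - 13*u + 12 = (u - 3)*(u - 1)*(u + 4)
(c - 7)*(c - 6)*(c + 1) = c^3 - 12*c^2 + 29*c + 42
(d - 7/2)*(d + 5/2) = d^2 - d - 35/4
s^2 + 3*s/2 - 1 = (s - 1/2)*(s + 2)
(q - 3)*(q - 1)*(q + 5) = q^3 + q^2 - 17*q + 15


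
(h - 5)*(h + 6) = h^2 + h - 30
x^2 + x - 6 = (x - 2)*(x + 3)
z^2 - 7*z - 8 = (z - 8)*(z + 1)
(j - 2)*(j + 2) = j^2 - 4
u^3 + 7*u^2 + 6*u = u*(u + 1)*(u + 6)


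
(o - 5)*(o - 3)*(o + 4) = o^3 - 4*o^2 - 17*o + 60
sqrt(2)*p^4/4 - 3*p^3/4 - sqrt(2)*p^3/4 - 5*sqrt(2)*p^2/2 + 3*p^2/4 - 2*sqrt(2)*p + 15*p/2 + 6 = (p/2 + 1)*(p - 4)*(p - 3*sqrt(2)/2)*(sqrt(2)*p/2 + sqrt(2)/2)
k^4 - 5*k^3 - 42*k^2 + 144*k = k*(k - 8)*(k - 3)*(k + 6)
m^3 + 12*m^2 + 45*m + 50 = (m + 2)*(m + 5)^2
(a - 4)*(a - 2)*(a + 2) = a^3 - 4*a^2 - 4*a + 16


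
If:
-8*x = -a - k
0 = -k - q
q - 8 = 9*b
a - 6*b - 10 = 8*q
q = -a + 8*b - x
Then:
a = -4442/701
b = -722/701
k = 890/701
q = -890/701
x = -444/701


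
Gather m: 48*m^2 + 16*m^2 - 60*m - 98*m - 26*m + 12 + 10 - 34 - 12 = 64*m^2 - 184*m - 24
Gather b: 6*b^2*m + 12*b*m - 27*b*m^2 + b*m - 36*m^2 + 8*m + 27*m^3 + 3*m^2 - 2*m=6*b^2*m + b*(-27*m^2 + 13*m) + 27*m^3 - 33*m^2 + 6*m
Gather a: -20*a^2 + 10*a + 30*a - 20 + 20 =-20*a^2 + 40*a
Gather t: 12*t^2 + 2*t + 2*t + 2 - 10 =12*t^2 + 4*t - 8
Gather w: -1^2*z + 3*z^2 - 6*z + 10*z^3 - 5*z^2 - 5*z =10*z^3 - 2*z^2 - 12*z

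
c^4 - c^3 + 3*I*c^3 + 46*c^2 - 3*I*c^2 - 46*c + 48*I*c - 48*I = (c - 1)*(c - 6*I)*(c + I)*(c + 8*I)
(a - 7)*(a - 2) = a^2 - 9*a + 14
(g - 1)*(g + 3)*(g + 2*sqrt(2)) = g^3 + 2*g^2 + 2*sqrt(2)*g^2 - 3*g + 4*sqrt(2)*g - 6*sqrt(2)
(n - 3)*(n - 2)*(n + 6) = n^3 + n^2 - 24*n + 36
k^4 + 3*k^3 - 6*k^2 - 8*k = k*(k - 2)*(k + 1)*(k + 4)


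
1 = 1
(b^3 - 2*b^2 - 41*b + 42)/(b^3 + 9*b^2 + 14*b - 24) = (b - 7)/(b + 4)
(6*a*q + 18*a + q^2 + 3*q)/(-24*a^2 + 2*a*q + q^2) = (q + 3)/(-4*a + q)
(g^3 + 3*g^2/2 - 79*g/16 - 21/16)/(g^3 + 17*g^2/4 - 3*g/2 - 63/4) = (g + 1/4)/(g + 3)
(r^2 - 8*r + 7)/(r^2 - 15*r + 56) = (r - 1)/(r - 8)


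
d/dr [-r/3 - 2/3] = -1/3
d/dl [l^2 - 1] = 2*l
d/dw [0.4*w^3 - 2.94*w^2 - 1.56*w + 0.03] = 1.2*w^2 - 5.88*w - 1.56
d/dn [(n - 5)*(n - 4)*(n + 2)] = 3*n^2 - 14*n + 2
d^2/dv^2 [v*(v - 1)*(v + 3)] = 6*v + 4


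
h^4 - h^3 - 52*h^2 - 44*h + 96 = (h - 8)*(h - 1)*(h + 2)*(h + 6)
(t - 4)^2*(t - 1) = t^3 - 9*t^2 + 24*t - 16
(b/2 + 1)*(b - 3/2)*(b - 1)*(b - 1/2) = b^4/2 - b^3/2 - 13*b^2/8 + 19*b/8 - 3/4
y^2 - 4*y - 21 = (y - 7)*(y + 3)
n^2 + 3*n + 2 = (n + 1)*(n + 2)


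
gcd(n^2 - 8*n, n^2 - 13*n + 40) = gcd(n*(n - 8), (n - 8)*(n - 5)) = n - 8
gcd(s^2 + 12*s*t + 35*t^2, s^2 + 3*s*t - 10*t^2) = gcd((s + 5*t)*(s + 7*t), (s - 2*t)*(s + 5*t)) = s + 5*t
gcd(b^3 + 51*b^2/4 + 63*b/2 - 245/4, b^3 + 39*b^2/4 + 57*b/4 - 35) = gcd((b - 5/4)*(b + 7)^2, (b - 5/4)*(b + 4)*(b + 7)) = b^2 + 23*b/4 - 35/4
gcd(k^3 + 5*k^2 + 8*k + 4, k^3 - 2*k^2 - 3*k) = k + 1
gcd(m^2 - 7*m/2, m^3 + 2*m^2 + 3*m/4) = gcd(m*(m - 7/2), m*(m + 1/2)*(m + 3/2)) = m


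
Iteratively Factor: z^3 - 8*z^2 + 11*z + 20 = (z - 4)*(z^2 - 4*z - 5) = (z - 4)*(z + 1)*(z - 5)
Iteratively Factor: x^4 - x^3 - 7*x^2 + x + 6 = (x + 1)*(x^3 - 2*x^2 - 5*x + 6) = (x + 1)*(x + 2)*(x^2 - 4*x + 3) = (x - 3)*(x + 1)*(x + 2)*(x - 1)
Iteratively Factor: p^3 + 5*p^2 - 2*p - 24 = (p + 3)*(p^2 + 2*p - 8) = (p + 3)*(p + 4)*(p - 2)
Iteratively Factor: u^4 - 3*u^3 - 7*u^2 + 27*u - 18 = (u - 3)*(u^3 - 7*u + 6) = (u - 3)*(u + 3)*(u^2 - 3*u + 2) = (u - 3)*(u - 2)*(u + 3)*(u - 1)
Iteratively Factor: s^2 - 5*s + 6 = (s - 3)*(s - 2)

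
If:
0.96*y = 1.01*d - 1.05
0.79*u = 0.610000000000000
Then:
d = 0.95049504950495*y + 1.03960396039604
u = 0.77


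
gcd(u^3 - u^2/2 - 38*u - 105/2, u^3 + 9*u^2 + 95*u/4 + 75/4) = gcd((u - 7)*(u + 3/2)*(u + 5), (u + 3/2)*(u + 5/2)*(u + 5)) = u^2 + 13*u/2 + 15/2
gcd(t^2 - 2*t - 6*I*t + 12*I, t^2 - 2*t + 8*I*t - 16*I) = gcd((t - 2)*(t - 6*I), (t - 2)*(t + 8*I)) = t - 2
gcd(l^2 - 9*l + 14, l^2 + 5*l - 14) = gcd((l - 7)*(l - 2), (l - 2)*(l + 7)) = l - 2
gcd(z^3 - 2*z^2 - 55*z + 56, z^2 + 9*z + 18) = 1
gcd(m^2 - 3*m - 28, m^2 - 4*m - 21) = m - 7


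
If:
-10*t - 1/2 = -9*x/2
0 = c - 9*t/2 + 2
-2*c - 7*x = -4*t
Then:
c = -479/370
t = 29/185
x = 17/37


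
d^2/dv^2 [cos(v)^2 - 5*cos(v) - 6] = 5*cos(v) - 2*cos(2*v)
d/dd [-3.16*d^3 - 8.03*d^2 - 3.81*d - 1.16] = -9.48*d^2 - 16.06*d - 3.81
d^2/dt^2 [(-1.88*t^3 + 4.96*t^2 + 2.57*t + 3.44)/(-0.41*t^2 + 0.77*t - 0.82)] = (-8.88178419700125e-16*t^5 + 3.5527136788005e-15*t^4 - 3.030586*t^3 - 0.586463999999998*t^2 + 19.284924*t - 11.6817)/(0.068921*t^6 - 0.388311*t^5 + 1.142793*t^4 - 2.009777*t^3 + 2.285586*t^2 - 1.553244*t + 0.551368)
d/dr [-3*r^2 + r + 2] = 1 - 6*r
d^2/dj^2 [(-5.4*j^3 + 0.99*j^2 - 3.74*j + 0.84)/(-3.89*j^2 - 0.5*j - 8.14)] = (7.105427357601e-15*j^4 - 222.238472000001*j^3 + 243.68994*j^2 + 1426.454616*j - 108.86108)/(58.863869*j^6 + 22.69815*j^5 + 372.443382*j^4 + 95.1188*j^3 + 779.354532*j^2 + 99.3894*j + 539.353144)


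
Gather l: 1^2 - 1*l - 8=-l - 7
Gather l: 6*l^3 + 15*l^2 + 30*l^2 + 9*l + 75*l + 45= 6*l^3 + 45*l^2 + 84*l + 45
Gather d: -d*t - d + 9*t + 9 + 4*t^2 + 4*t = d*(-t - 1) + 4*t^2 + 13*t + 9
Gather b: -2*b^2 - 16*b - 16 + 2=-2*b^2 - 16*b - 14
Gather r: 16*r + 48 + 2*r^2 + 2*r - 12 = 2*r^2 + 18*r + 36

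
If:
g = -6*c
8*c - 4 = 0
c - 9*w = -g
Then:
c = 1/2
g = -3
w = -5/18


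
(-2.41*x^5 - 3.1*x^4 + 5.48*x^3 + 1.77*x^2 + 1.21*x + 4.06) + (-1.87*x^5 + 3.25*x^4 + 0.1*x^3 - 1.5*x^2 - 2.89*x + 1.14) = -4.28*x^5 + 0.15*x^4 + 5.58*x^3 + 0.27*x^2 - 1.68*x + 5.2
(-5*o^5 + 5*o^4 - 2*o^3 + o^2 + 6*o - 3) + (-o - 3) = -5*o^5 + 5*o^4 - 2*o^3 + o^2 + 5*o - 6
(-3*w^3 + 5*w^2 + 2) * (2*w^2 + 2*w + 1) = -6*w^5 + 4*w^4 + 7*w^3 + 9*w^2 + 4*w + 2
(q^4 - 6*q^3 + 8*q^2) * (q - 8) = q^5 - 14*q^4 + 56*q^3 - 64*q^2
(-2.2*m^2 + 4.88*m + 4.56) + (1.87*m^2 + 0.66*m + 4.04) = -0.33*m^2 + 5.54*m + 8.6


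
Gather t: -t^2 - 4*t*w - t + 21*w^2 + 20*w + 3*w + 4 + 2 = -t^2 + t*(-4*w - 1) + 21*w^2 + 23*w + 6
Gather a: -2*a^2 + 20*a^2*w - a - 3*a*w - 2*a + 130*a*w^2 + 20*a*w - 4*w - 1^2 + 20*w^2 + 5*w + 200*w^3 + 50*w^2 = a^2*(20*w - 2) + a*(130*w^2 + 17*w - 3) + 200*w^3 + 70*w^2 + w - 1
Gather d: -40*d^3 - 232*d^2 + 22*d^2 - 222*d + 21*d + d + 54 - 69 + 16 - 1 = -40*d^3 - 210*d^2 - 200*d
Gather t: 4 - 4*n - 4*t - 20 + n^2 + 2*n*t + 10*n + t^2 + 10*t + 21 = n^2 + 6*n + t^2 + t*(2*n + 6) + 5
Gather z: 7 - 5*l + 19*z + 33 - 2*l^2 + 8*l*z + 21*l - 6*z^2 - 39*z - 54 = -2*l^2 + 16*l - 6*z^2 + z*(8*l - 20) - 14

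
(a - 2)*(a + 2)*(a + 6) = a^3 + 6*a^2 - 4*a - 24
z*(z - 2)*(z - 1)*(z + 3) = z^4 - 7*z^2 + 6*z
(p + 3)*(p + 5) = p^2 + 8*p + 15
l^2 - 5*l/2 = l*(l - 5/2)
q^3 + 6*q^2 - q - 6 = (q - 1)*(q + 1)*(q + 6)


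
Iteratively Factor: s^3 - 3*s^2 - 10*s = (s - 5)*(s^2 + 2*s) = s*(s - 5)*(s + 2)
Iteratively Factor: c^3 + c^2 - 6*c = (c + 3)*(c^2 - 2*c) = c*(c + 3)*(c - 2)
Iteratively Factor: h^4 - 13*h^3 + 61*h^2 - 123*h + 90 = (h - 2)*(h^3 - 11*h^2 + 39*h - 45) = (h - 3)*(h - 2)*(h^2 - 8*h + 15) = (h - 5)*(h - 3)*(h - 2)*(h - 3)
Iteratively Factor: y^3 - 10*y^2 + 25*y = (y - 5)*(y^2 - 5*y) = y*(y - 5)*(y - 5)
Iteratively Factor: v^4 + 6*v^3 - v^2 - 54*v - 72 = (v + 2)*(v^3 + 4*v^2 - 9*v - 36) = (v + 2)*(v + 4)*(v^2 - 9) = (v - 3)*(v + 2)*(v + 4)*(v + 3)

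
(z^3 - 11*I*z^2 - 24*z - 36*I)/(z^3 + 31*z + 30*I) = (z - 6*I)/(z + 5*I)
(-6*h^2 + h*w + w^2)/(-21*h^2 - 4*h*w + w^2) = (-2*h + w)/(-7*h + w)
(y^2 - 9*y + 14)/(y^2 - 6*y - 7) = (y - 2)/(y + 1)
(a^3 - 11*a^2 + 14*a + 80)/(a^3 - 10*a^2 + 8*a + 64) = (a - 5)/(a - 4)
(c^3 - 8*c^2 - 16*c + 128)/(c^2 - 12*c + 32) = c + 4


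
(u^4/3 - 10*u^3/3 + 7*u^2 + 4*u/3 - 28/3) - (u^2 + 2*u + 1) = u^4/3 - 10*u^3/3 + 6*u^2 - 2*u/3 - 31/3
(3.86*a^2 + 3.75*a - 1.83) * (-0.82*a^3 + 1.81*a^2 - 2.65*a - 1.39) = -3.1652*a^5 + 3.9116*a^4 - 1.9409*a^3 - 18.6152*a^2 - 0.363*a + 2.5437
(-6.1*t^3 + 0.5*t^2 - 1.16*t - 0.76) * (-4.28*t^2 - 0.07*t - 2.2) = 26.108*t^5 - 1.713*t^4 + 18.3498*t^3 + 2.234*t^2 + 2.6052*t + 1.672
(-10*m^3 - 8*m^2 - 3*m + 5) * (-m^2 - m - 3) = 10*m^5 + 18*m^4 + 41*m^3 + 22*m^2 + 4*m - 15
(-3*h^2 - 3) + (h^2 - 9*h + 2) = -2*h^2 - 9*h - 1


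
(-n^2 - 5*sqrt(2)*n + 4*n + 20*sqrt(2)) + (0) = -n^2 - 5*sqrt(2)*n + 4*n + 20*sqrt(2)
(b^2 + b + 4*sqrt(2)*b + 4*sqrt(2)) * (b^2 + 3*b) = b^4 + 4*b^3 + 4*sqrt(2)*b^3 + 3*b^2 + 16*sqrt(2)*b^2 + 12*sqrt(2)*b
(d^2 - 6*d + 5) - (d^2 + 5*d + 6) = -11*d - 1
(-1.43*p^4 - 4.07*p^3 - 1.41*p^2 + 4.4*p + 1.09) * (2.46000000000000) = -3.5178*p^4 - 10.0122*p^3 - 3.4686*p^2 + 10.824*p + 2.6814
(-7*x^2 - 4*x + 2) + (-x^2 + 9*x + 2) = -8*x^2 + 5*x + 4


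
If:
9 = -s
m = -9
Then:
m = -9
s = -9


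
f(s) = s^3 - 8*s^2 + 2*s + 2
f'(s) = 3*s^2 - 16*s + 2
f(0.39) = 1.62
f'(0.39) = -3.78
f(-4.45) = -253.44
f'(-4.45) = 132.61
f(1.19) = -5.26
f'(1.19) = -12.79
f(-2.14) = -48.72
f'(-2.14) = 49.98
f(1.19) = -5.26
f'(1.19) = -12.79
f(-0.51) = -1.23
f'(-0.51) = 10.94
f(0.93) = -2.25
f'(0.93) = -10.29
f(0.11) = 2.12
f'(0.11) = 0.28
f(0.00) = 2.00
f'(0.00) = 2.00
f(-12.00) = -2902.00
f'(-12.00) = 626.00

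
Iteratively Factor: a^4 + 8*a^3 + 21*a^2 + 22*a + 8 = (a + 1)*(a^3 + 7*a^2 + 14*a + 8) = (a + 1)*(a + 4)*(a^2 + 3*a + 2) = (a + 1)^2*(a + 4)*(a + 2)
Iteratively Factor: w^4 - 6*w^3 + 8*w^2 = (w)*(w^3 - 6*w^2 + 8*w) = w^2*(w^2 - 6*w + 8) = w^2*(w - 2)*(w - 4)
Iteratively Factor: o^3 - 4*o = (o - 2)*(o^2 + 2*o) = o*(o - 2)*(o + 2)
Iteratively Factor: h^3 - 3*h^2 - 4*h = (h)*(h^2 - 3*h - 4) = h*(h + 1)*(h - 4)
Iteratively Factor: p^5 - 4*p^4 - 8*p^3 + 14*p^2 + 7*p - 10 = (p - 1)*(p^4 - 3*p^3 - 11*p^2 + 3*p + 10) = (p - 5)*(p - 1)*(p^3 + 2*p^2 - p - 2) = (p - 5)*(p - 1)*(p + 1)*(p^2 + p - 2) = (p - 5)*(p - 1)*(p + 1)*(p + 2)*(p - 1)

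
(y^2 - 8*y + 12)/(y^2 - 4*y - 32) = (-y^2 + 8*y - 12)/(-y^2 + 4*y + 32)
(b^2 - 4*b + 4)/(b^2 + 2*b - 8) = (b - 2)/(b + 4)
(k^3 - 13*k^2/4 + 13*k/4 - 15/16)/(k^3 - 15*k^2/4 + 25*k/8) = (4*k^2 - 8*k + 3)/(2*k*(2*k - 5))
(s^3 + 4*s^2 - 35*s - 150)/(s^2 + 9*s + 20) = (s^2 - s - 30)/(s + 4)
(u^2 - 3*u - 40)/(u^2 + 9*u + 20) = (u - 8)/(u + 4)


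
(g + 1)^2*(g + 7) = g^3 + 9*g^2 + 15*g + 7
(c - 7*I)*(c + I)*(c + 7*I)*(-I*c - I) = -I*c^4 + c^3 - I*c^3 + c^2 - 49*I*c^2 + 49*c - 49*I*c + 49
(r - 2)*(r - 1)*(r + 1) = r^3 - 2*r^2 - r + 2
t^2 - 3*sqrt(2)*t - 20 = (t - 5*sqrt(2))*(t + 2*sqrt(2))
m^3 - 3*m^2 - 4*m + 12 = (m - 3)*(m - 2)*(m + 2)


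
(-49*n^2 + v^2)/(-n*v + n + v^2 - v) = (49*n^2 - v^2)/(n*v - n - v^2 + v)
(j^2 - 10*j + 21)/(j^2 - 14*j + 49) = (j - 3)/(j - 7)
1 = 1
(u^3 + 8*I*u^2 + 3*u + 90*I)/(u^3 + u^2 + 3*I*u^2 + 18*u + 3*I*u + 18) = (u + 5*I)/(u + 1)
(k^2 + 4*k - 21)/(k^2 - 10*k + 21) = (k + 7)/(k - 7)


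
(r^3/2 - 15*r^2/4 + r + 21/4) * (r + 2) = r^4/2 - 11*r^3/4 - 13*r^2/2 + 29*r/4 + 21/2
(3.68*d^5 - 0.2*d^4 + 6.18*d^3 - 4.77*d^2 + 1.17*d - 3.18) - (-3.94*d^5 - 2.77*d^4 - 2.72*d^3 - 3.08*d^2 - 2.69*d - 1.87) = 7.62*d^5 + 2.57*d^4 + 8.9*d^3 - 1.69*d^2 + 3.86*d - 1.31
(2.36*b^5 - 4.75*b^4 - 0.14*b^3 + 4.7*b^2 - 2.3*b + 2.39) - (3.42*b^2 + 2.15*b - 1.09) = 2.36*b^5 - 4.75*b^4 - 0.14*b^3 + 1.28*b^2 - 4.45*b + 3.48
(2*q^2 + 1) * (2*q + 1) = 4*q^3 + 2*q^2 + 2*q + 1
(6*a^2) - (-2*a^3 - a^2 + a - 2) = 2*a^3 + 7*a^2 - a + 2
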